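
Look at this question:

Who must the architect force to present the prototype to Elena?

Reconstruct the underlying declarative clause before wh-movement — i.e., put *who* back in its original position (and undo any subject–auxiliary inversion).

The architect must force who to present the prototype to Elena.

'who' is the direct object of 'force'. Fronting leaves a gap immediately after 'force':
Who must the architect force ___ to present the prototype to Elena?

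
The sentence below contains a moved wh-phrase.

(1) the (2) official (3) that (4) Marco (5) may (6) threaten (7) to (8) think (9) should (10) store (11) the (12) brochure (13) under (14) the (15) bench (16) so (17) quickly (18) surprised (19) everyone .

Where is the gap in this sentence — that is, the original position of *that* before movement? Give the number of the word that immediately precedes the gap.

8

The filler 'that' is interpreted as the subject of the clause embedded under 'think'. Fronting leaves a gap immediately after 'think':
The official that Marco may threaten to think ___ should store the brochure under the bench so quickly surprised everyone.
'think' is word 8.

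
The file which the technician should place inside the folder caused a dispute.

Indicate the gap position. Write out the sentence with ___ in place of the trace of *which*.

The file which the technician should place ___ inside the folder caused a dispute.

'which' functions as the direct object of 'place'. The gap is right after 'place'.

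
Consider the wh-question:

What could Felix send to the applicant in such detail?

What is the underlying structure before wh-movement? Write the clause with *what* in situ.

'what' is the direct object of 'send'. Fronting leaves a gap immediately after 'send':
What could Felix send ___ to the applicant in such detail?

Felix could send what to the applicant in such detail.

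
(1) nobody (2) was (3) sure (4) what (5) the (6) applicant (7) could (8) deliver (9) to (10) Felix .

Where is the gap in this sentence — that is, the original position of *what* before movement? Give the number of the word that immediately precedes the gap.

Underlying clause: The applicant could deliver what to Felix.
'what' functions as the direct object of 'deliver'. It moves to the left edge, and the trace sits right after 'deliver':
Nobody was sure what the applicant could deliver ___ to Felix.
'deliver' is word 8.

8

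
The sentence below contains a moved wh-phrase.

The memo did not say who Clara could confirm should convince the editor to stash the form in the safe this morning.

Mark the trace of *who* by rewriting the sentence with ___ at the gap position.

Before movement: Clara could confirm who should convince the editor to stash the form in the safe this morning.
The filler 'who' is interpreted as the subject of the clause embedded under 'confirm'. The gap is right after 'confirm'.

The memo did not say who Clara could confirm ___ should convince the editor to stash the form in the safe this morning.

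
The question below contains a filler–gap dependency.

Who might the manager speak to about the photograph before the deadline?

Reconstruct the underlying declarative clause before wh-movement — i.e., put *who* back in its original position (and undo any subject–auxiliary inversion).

The manager might speak to who about the photograph before the deadline.

The filler 'who' is interpreted as the object of the preposition 'to'. It moves to the left edge, and the trace sits right after 'to':
Who might the manager speak to ___ about the photograph before the deadline?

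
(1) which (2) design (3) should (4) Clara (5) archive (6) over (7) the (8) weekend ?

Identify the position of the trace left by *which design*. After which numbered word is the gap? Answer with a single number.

5

Underlying clause: Clara should archive which design over the weekend.
The filler 'which design' is interpreted as the direct object of 'archive'. Wh-movement fronts it, leaving a gap right after 'archive':
Which design should Clara archive ___ over the weekend?
'archive' is word 5.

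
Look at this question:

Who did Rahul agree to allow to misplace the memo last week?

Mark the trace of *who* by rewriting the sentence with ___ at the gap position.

In situ: Rahul did agree to allow who to misplace the memo last week.
'who' is the direct object of 'allow'. The gap is right after 'allow'.

Who did Rahul agree to allow ___ to misplace the memo last week?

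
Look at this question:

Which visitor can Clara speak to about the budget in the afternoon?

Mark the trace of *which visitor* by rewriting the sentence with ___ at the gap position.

Before movement: Clara can speak to which visitor about the budget in the afternoon.
'which visitor' is the object of the preposition 'to'. The gap is right after 'to'.

Which visitor can Clara speak to ___ about the budget in the afternoon?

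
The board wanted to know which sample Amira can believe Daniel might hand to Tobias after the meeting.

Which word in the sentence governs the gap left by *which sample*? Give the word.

hand

Before movement: Amira can believe Daniel might hand which sample to Tobias after the meeting.
'which sample' functions as the direct object of 'hand'. It moves to the left edge, and the trace sits right after 'hand':
The board wanted to know which sample Amira can believe Daniel might hand ___ to Tobias after the meeting.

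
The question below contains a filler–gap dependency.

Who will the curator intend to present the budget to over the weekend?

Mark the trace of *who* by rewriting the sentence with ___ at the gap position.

Underlying clause: The curator will intend to present the budget to who over the weekend.
'who' is the object of the preposition 'to' (recipient of 'present'). The gap is right after 'to'.

Who will the curator intend to present the budget to ___ over the weekend?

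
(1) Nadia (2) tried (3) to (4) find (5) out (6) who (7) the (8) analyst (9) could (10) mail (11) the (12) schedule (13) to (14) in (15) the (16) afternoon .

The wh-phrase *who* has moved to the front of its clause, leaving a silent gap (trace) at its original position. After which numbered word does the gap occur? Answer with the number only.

13

Before movement: The analyst could mail the schedule to who in the afternoon.
'who' is the object of the preposition 'to' (recipient of 'mail'). Fronting leaves a gap immediately after 'to':
Nadia tried to find out who the analyst could mail the schedule to ___ in the afternoon.
'to' is word 13.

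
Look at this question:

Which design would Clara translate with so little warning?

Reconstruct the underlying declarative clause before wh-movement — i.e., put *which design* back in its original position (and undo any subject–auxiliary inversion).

Clara would translate which design with so little warning.

The filler 'which design' is interpreted as the direct object of 'translate'. Fronting leaves a gap immediately after 'translate':
Which design would Clara translate ___ with so little warning?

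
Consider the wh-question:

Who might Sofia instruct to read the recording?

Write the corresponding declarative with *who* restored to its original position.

'who' functions as the direct object of 'instruct'. Fronting leaves a gap immediately after 'instruct':
Who might Sofia instruct ___ to read the recording?

Sofia might instruct who to read the recording.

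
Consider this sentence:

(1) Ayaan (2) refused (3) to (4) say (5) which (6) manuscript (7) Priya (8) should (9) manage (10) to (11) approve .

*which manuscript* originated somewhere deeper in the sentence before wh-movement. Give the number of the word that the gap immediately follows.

11

Pre-movement form: Priya should manage to approve which manuscript.
The filler 'which manuscript' is interpreted as the direct object of 'approve'. Fronting leaves a gap immediately after 'approve':
Ayaan refused to say which manuscript Priya should manage to approve ___.
'approve' is word 11.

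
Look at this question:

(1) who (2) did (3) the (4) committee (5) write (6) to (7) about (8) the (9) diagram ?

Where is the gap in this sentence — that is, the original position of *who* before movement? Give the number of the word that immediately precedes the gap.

6

Underlying clause: The committee did write to who about the diagram.
'who' functions as the object of the preposition 'to'. Wh-movement fronts it, leaving a gap right after 'to':
Who did the committee write to ___ about the diagram?
'to' is word 6.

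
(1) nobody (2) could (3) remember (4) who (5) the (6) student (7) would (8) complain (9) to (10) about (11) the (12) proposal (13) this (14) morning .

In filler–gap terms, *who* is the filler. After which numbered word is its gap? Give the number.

9

In situ: The student would complain to who about the proposal this morning.
'who' functions as the object of the preposition 'to'. Wh-movement fronts it, leaving a gap right after 'to':
Nobody could remember who the student would complain to ___ about the proposal this morning.
'to' is word 9.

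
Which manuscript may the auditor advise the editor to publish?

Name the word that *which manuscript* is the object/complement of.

Before movement: The auditor may advise the editor to publish which manuscript.
'which manuscript' functions as the direct object of 'publish'. Wh-movement fronts it, leaving a gap right after 'publish':
Which manuscript may the auditor advise the editor to publish ___?

publish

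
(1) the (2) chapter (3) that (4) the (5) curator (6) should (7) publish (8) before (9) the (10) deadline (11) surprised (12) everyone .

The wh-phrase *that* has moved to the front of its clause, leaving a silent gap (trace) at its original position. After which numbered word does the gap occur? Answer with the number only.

7

'that' functions as the direct object of 'publish'. It moves to the left edge, and the trace sits right after 'publish':
The chapter that the curator should publish ___ before the deadline surprised everyone.
'publish' is word 7.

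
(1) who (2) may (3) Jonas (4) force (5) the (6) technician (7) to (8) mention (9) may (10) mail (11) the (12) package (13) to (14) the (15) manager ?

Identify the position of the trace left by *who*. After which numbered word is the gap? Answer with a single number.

8

Before movement: Jonas may force the technician to mention who may mail the package to the manager.
'who' is the subject of the clause embedded under 'mention'. Fronting leaves a gap immediately after 'mention':
Who may Jonas force the technician to mention ___ may mail the package to the manager?
'mention' is word 8.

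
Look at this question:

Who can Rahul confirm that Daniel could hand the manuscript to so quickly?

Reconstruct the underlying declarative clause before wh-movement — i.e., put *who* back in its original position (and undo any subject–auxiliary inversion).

The filler 'who' is interpreted as the object of the preposition 'to' (recipient of 'hand'). Fronting leaves a gap immediately after 'to':
Who can Rahul confirm that Daniel could hand the manuscript to ___ so quickly?

Rahul can confirm that Daniel could hand the manuscript to who so quickly.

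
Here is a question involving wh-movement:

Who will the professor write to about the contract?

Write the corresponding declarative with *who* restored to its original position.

'who' is the object of the preposition 'to'. Fronting leaves a gap immediately after 'to':
Who will the professor write to ___ about the contract?

The professor will write to who about the contract.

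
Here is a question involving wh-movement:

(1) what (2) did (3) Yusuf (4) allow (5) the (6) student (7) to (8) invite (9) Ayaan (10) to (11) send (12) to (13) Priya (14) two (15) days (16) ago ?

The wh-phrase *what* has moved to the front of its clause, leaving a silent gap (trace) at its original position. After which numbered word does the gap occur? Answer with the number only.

Pre-movement form: Yusuf did allow the student to invite Ayaan to send what to Priya two days ago.
'what' is the direct object of 'send'. It moves to the left edge, and the trace sits right after 'send':
What did Yusuf allow the student to invite Ayaan to send ___ to Priya two days ago?
'send' is word 11.

11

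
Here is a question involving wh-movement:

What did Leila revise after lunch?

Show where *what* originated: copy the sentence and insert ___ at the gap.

Before movement: Leila did revise what after lunch.
'what' is the direct object of 'revise'. The gap is right after 'revise'.

What did Leila revise ___ after lunch?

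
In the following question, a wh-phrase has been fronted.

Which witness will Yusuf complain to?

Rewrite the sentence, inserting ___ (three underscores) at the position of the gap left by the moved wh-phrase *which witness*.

Which witness will Yusuf complain to ___?

In situ: Yusuf will complain to which witness.
The filler 'which witness' is interpreted as the object of the preposition 'to'. The gap is right after 'to'.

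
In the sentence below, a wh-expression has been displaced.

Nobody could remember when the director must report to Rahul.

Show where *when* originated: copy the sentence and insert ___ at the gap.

In situ: The director must report to Rahul when.
'when' functions as the temporal adjunct. The gap is right after 'Rahul'.

Nobody could remember when the director must report to Rahul ___.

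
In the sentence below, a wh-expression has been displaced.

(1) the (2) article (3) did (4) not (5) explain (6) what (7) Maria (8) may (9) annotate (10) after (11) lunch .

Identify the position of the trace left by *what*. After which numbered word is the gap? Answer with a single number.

9

In situ: Maria may annotate what after lunch.
The filler 'what' is interpreted as the direct object of 'annotate'. Wh-movement fronts it, leaving a gap right after 'annotate':
The article did not explain what Maria may annotate ___ after lunch.
'annotate' is word 9.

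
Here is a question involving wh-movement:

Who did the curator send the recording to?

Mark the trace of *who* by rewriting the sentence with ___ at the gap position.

Who did the curator send the recording to ___?

Pre-movement form: The curator did send the recording to who.
'who' is the object of the preposition 'to' (recipient of 'send'). The gap is right after 'to'.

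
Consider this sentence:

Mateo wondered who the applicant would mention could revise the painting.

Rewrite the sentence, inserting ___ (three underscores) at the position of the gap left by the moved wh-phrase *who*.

Underlying clause: The applicant would mention who could revise the painting.
'who' is the subject of the clause embedded under 'mention'. The gap is right after 'mention'.

Mateo wondered who the applicant would mention ___ could revise the painting.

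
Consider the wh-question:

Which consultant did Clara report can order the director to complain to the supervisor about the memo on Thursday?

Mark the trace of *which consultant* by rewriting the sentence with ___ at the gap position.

Which consultant did Clara report ___ can order the director to complain to the supervisor about the memo on Thursday?

Before movement: Clara did report which consultant can order the director to complain to the supervisor about the memo on Thursday.
The filler 'which consultant' is interpreted as the subject of the clause embedded under 'report'. The gap is right after 'report'.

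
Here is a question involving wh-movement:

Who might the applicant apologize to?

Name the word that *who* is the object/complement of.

In situ: The applicant might apologize to who.
'who' functions as the object of the preposition 'to'. Wh-movement fronts it, leaving a gap right after 'to':
Who might the applicant apologize to ___?

to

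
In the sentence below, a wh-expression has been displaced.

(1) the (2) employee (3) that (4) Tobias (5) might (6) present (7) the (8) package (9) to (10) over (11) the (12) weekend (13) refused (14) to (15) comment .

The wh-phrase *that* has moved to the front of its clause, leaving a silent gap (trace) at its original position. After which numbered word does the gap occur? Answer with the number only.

'that' functions as the object of the preposition 'to' (recipient of 'present'). It moves to the left edge, and the trace sits right after 'to':
The employee that Tobias might present the package to ___ over the weekend refused to comment.
'to' is word 9.

9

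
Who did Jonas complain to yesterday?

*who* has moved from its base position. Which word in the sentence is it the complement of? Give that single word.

Before movement: Jonas did complain to who yesterday.
'who' functions as the object of the preposition 'to'. Fronting leaves a gap immediately after 'to':
Who did Jonas complain to ___ yesterday?

to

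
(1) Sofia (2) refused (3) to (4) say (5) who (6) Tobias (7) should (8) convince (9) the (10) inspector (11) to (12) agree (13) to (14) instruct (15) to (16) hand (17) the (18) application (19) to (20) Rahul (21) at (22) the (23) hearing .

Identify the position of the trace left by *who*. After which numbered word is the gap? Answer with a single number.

Pre-movement form: Tobias should convince the inspector to agree to instruct who to hand the application to Rahul at the hearing.
'who' functions as the direct object of 'instruct'. Wh-movement fronts it, leaving a gap right after 'instruct':
Sofia refused to say who Tobias should convince the inspector to agree to instruct ___ to hand the application to Rahul at the hearing.
'instruct' is word 14.

14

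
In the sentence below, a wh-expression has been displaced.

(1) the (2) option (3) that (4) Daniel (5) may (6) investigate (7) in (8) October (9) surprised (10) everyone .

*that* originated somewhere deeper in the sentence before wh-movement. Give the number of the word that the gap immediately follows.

The filler 'that' is interpreted as the direct object of 'investigate'. It moves to the left edge, and the trace sits right after 'investigate':
The option that Daniel may investigate ___ in October surprised everyone.
'investigate' is word 6.

6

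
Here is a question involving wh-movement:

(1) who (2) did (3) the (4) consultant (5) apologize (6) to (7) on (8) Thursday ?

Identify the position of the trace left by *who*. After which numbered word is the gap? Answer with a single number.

In situ: The consultant did apologize to who on Thursday.
'who' is the object of the preposition 'to'. Fronting leaves a gap immediately after 'to':
Who did the consultant apologize to ___ on Thursday?
'to' is word 6.

6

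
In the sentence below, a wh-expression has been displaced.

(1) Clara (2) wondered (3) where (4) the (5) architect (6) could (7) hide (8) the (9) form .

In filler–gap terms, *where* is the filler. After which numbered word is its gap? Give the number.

Pre-movement form: The architect could hide the form where.
The filler 'where' is interpreted as the locative complement of 'hide'. It moves to the left edge, and the trace sits right after 'form':
Clara wondered where the architect could hide the form ___.
'form' is word 9.

9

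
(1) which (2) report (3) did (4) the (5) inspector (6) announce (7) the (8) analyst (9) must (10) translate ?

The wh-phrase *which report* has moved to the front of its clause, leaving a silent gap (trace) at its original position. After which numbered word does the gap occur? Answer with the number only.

10

Before movement: The inspector did announce the analyst must translate which report.
The filler 'which report' is interpreted as the direct object of 'translate'. Fronting leaves a gap immediately after 'translate':
Which report did the inspector announce the analyst must translate ___?
'translate' is word 10.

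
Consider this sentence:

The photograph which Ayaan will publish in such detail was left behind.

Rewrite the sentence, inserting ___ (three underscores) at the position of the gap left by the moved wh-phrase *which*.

'which' is the direct object of 'publish'. The gap is right after 'publish'.

The photograph which Ayaan will publish ___ in such detail was left behind.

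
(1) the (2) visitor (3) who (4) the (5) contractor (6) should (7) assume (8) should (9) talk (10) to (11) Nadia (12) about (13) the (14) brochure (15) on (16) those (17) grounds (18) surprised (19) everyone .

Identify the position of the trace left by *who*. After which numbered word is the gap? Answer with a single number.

'who' functions as the subject of the clause embedded under 'assume'. Wh-movement fronts it, leaving a gap right after 'assume':
The visitor who the contractor should assume ___ should talk to Nadia about the brochure on those grounds surprised everyone.
'assume' is word 7.

7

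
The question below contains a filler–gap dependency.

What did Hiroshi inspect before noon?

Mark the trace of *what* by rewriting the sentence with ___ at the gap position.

Underlying clause: Hiroshi did inspect what before noon.
The filler 'what' is interpreted as the direct object of 'inspect'. The gap is right after 'inspect'.

What did Hiroshi inspect ___ before noon?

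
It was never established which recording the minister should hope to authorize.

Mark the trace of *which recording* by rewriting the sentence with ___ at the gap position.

It was never established which recording the minister should hope to authorize ___.

Pre-movement form: The minister should hope to authorize which recording.
The filler 'which recording' is interpreted as the direct object of 'authorize'. The gap is right after 'authorize'.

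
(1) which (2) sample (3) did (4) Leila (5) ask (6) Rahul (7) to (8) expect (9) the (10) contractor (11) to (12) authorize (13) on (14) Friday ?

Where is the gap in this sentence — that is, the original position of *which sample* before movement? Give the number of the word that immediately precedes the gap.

12

Before movement: Leila did ask Rahul to expect the contractor to authorize which sample on Friday.
The filler 'which sample' is interpreted as the direct object of 'authorize'. Fronting leaves a gap immediately after 'authorize':
Which sample did Leila ask Rahul to expect the contractor to authorize ___ on Friday?
'authorize' is word 12.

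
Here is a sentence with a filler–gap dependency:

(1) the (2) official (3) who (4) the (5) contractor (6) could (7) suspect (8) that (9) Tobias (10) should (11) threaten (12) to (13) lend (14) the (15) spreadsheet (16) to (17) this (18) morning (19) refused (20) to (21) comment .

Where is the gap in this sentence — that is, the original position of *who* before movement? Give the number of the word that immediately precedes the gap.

16

'who' is the object of the preposition 'to' (recipient of 'lend'). Wh-movement fronts it, leaving a gap right after 'to':
The official who the contractor could suspect that Tobias should threaten to lend the spreadsheet to ___ this morning refused to comment.
'to' is word 16.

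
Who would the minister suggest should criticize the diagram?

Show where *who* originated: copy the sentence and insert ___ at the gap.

Underlying clause: The minister would suggest who should criticize the diagram.
'who' functions as the subject of the clause embedded under 'suggest'. The gap is right after 'suggest'.

Who would the minister suggest ___ should criticize the diagram?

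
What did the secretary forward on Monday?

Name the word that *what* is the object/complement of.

Pre-movement form: The secretary did forward what on Monday.
'what' functions as the direct object of 'forward'. Fronting leaves a gap immediately after 'forward':
What did the secretary forward ___ on Monday?

forward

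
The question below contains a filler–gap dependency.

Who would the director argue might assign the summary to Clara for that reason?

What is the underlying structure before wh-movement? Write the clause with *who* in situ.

The director would argue who might assign the summary to Clara for that reason.

The filler 'who' is interpreted as the subject of the clause embedded under 'argue'. It moves to the left edge, and the trace sits right after 'argue':
Who would the director argue ___ might assign the summary to Clara for that reason?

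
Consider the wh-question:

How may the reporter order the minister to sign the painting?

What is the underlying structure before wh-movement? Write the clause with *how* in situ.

'how' is the manner adjunct. Fronting leaves a gap immediately after 'painting':
How may the reporter order the minister to sign the painting ___?

The reporter may order the minister to sign the painting how.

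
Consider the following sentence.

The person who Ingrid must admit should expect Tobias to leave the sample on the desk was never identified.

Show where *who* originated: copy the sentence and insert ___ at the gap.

'who' functions as the subject of the clause embedded under 'admit'. The gap is right after 'admit'.

The person who Ingrid must admit ___ should expect Tobias to leave the sample on the desk was never identified.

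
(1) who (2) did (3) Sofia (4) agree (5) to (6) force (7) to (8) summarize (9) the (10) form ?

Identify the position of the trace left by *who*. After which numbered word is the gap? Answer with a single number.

Before movement: Sofia did agree to force who to summarize the form.
'who' is the direct object of 'force'. It moves to the left edge, and the trace sits right after 'force':
Who did Sofia agree to force ___ to summarize the form?
'force' is word 6.

6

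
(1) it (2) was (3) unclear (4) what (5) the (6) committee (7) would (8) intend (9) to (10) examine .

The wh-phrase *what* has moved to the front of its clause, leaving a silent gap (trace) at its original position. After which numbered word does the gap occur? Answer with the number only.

10

Pre-movement form: The committee would intend to examine what.
'what' functions as the direct object of 'examine'. Wh-movement fronts it, leaving a gap right after 'examine':
It was unclear what the committee would intend to examine ___.
'examine' is word 10.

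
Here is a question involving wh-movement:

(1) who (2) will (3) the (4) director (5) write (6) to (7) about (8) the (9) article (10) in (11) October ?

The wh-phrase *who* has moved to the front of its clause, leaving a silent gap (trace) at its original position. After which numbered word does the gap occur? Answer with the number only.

Pre-movement form: The director will write to who about the article in October.
'who' is the object of the preposition 'to'. It moves to the left edge, and the trace sits right after 'to':
Who will the director write to ___ about the article in October?
'to' is word 6.

6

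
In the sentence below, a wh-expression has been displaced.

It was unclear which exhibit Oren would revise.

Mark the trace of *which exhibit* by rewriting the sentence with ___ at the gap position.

It was unclear which exhibit Oren would revise ___.

Underlying clause: Oren would revise which exhibit.
'which exhibit' is the direct object of 'revise'. The gap is right after 'revise'.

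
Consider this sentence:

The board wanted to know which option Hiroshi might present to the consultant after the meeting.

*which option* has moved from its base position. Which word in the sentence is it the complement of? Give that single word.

Underlying clause: Hiroshi might present which option to the consultant after the meeting.
'which option' functions as the direct object of 'present'. Fronting leaves a gap immediately after 'present':
The board wanted to know which option Hiroshi might present ___ to the consultant after the meeting.

present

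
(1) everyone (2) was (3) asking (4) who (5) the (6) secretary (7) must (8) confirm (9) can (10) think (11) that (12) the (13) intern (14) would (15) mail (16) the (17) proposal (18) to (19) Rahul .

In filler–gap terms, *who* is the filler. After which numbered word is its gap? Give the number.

Underlying clause: The secretary must confirm who can think that the intern would mail the proposal to Rahul.
'who' functions as the subject of the clause embedded under 'confirm'. Wh-movement fronts it, leaving a gap right after 'confirm':
Everyone was asking who the secretary must confirm ___ can think that the intern would mail the proposal to Rahul.
'confirm' is word 8.

8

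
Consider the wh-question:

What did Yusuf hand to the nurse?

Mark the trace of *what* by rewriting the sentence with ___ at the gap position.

What did Yusuf hand ___ to the nurse?

In situ: Yusuf did hand what to the nurse.
The filler 'what' is interpreted as the direct object of 'hand'. The gap is right after 'hand'.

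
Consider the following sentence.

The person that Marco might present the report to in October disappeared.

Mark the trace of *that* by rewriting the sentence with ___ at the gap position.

The person that Marco might present the report to ___ in October disappeared.

'that' functions as the object of the preposition 'to' (recipient of 'present'). The gap is right after 'to'.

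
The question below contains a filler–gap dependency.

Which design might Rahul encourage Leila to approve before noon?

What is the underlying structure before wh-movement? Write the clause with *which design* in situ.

'which design' functions as the direct object of 'approve'. It moves to the left edge, and the trace sits right after 'approve':
Which design might Rahul encourage Leila to approve ___ before noon?

Rahul might encourage Leila to approve which design before noon.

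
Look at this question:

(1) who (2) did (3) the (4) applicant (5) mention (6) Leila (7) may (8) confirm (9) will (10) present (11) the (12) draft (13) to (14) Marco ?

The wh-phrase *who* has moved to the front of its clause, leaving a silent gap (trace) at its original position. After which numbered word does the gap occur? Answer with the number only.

8

In situ: The applicant did mention Leila may confirm who will present the draft to Marco.
'who' is the subject of the clause embedded under 'confirm'. Fronting leaves a gap immediately after 'confirm':
Who did the applicant mention Leila may confirm ___ will present the draft to Marco?
'confirm' is word 8.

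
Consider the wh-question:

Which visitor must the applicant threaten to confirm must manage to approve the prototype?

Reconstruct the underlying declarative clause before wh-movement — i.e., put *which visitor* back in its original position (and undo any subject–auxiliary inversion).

'which visitor' is the subject of the clause embedded under 'confirm'. Fronting leaves a gap immediately after 'confirm':
Which visitor must the applicant threaten to confirm ___ must manage to approve the prototype?

The applicant must threaten to confirm which visitor must manage to approve the prototype.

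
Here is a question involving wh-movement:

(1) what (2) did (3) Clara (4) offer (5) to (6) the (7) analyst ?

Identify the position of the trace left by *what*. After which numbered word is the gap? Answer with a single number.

Underlying clause: Clara did offer what to the analyst.
The filler 'what' is interpreted as the direct object of 'offer'. Wh-movement fronts it, leaving a gap right after 'offer':
What did Clara offer ___ to the analyst?
'offer' is word 4.

4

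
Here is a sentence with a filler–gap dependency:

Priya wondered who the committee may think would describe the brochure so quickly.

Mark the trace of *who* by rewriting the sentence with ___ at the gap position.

Priya wondered who the committee may think ___ would describe the brochure so quickly.

In situ: The committee may think who would describe the brochure so quickly.
'who' functions as the subject of the clause embedded under 'think'. The gap is right after 'think'.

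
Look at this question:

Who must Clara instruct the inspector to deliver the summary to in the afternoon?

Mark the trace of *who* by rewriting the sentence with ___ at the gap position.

Underlying clause: Clara must instruct the inspector to deliver the summary to who in the afternoon.
The filler 'who' is interpreted as the object of the preposition 'to' (recipient of 'deliver'). The gap is right after 'to'.

Who must Clara instruct the inspector to deliver the summary to ___ in the afternoon?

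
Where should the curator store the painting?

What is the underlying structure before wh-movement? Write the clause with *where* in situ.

The curator should store the painting where.

'where' is the locative complement of 'store'. It moves to the left edge, and the trace sits right after 'painting':
Where should the curator store the painting ___?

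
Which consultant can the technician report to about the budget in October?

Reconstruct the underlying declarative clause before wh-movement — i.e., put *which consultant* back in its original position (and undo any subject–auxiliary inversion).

The technician can report to which consultant about the budget in October.

The filler 'which consultant' is interpreted as the object of the preposition 'to'. It moves to the left edge, and the trace sits right after 'to':
Which consultant can the technician report to ___ about the budget in October?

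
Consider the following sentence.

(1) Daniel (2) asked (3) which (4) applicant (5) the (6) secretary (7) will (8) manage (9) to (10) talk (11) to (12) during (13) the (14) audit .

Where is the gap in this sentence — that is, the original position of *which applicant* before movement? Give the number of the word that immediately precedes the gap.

11

Pre-movement form: The secretary will manage to talk to which applicant during the audit.
'which applicant' is the object of the preposition 'to'. Fronting leaves a gap immediately after 'to':
Daniel asked which applicant the secretary will manage to talk to ___ during the audit.
'to' is word 11.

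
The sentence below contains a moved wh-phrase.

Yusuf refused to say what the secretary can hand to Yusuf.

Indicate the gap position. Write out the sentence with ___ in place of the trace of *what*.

Underlying clause: The secretary can hand what to Yusuf.
'what' functions as the direct object of 'hand'. The gap is right after 'hand'.

Yusuf refused to say what the secretary can hand ___ to Yusuf.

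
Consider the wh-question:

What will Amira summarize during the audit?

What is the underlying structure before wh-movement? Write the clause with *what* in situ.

'what' is the direct object of 'summarize'. Fronting leaves a gap immediately after 'summarize':
What will Amira summarize ___ during the audit?

Amira will summarize what during the audit.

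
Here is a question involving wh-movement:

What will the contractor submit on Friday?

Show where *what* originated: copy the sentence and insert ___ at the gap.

In situ: The contractor will submit what on Friday.
'what' functions as the direct object of 'submit'. The gap is right after 'submit'.

What will the contractor submit ___ on Friday?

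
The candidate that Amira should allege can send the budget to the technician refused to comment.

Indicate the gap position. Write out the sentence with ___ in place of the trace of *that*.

'that' functions as the subject of the clause embedded under 'allege'. The gap is right after 'allege'.

The candidate that Amira should allege ___ can send the budget to the technician refused to comment.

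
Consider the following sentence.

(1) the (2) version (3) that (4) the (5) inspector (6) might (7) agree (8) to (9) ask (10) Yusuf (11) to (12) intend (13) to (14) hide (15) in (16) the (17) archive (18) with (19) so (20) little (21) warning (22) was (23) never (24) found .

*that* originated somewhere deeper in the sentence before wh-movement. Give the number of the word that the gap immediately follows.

14

'that' is the direct object of 'hide'. Wh-movement fronts it, leaving a gap right after 'hide':
The version that the inspector might agree to ask Yusuf to intend to hide ___ in the archive with so little warning was never found.
'hide' is word 14.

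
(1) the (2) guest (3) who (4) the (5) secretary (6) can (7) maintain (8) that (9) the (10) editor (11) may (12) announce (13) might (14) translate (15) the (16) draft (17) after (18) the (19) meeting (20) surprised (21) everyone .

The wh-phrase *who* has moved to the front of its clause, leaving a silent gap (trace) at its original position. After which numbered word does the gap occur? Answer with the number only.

12

The filler 'who' is interpreted as the subject of the clause embedded under 'announce'. Wh-movement fronts it, leaving a gap right after 'announce':
The guest who the secretary can maintain that the editor may announce ___ might translate the draft after the meeting surprised everyone.
'announce' is word 12.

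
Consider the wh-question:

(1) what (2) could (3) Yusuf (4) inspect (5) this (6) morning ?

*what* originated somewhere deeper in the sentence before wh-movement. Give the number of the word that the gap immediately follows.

Before movement: Yusuf could inspect what this morning.
'what' functions as the direct object of 'inspect'. Fronting leaves a gap immediately after 'inspect':
What could Yusuf inspect ___ this morning?
'inspect' is word 4.

4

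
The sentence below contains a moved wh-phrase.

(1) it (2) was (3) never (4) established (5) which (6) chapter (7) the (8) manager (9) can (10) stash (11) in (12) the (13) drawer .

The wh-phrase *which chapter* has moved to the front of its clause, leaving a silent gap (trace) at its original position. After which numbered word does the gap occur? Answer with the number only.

10

Pre-movement form: The manager can stash which chapter in the drawer.
'which chapter' is the direct object of 'stash'. Fronting leaves a gap immediately after 'stash':
It was never established which chapter the manager can stash ___ in the drawer.
'stash' is word 10.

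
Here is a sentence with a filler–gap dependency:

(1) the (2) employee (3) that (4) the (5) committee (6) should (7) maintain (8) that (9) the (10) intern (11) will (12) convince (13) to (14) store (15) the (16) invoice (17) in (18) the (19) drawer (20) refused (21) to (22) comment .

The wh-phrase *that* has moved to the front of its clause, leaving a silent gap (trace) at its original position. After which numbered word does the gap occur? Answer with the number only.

The filler 'that' is interpreted as the direct object of 'convince'. Wh-movement fronts it, leaving a gap right after 'convince':
The employee that the committee should maintain that the intern will convince ___ to store the invoice in the drawer refused to comment.
'convince' is word 12.

12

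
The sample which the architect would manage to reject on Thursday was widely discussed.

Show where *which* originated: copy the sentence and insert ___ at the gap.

The sample which the architect would manage to reject ___ on Thursday was widely discussed.

'which' functions as the direct object of 'reject'. The gap is right after 'reject'.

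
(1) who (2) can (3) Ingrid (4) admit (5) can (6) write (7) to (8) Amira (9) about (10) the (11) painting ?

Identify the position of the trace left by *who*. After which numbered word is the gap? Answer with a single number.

Before movement: Ingrid can admit who can write to Amira about the painting.
'who' functions as the subject of the clause embedded under 'admit'. It moves to the left edge, and the trace sits right after 'admit':
Who can Ingrid admit ___ can write to Amira about the painting?
'admit' is word 4.

4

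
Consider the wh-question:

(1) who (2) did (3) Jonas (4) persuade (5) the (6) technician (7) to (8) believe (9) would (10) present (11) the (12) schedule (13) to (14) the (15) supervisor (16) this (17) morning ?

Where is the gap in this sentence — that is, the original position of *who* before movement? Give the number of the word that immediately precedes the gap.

In situ: Jonas did persuade the technician to believe who would present the schedule to the supervisor this morning.
'who' functions as the subject of the clause embedded under 'believe'. Fronting leaves a gap immediately after 'believe':
Who did Jonas persuade the technician to believe ___ would present the schedule to the supervisor this morning?
'believe' is word 8.

8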